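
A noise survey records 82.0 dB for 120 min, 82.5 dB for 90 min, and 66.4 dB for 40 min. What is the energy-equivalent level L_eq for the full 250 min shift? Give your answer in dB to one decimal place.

81.5 dB

Weight each interval's intensity by its duration and average over T = 250 min:
Σ tᵢ·10^(Lᵢ/10) = 120·10^(82.0/10) + 90·10^(82.5/10) + 40·10^(66.4/10) = 3.520e+10.
L_eq = 10·log₁₀(3.520e+10/250) = 81.49 dB.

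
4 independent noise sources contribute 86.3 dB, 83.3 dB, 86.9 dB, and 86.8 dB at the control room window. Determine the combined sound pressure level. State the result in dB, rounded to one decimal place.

92.1 dB

For uncorrelated sources the intensities add, so convert each level to linear form, sum, and take 10·log₁₀ of the total.
Σ 10^(L/10) = 10^(86.3/10) + 10^(83.3/10) + 10^(86.9/10) + 10^(86.8/10) = 1.609e+09.
L_total = 10·log₁₀(1.609e+09) = 92.06 dB.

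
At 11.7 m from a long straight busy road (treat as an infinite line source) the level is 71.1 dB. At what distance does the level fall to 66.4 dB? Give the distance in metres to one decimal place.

For a line source L₁ − L₂ = 10·log₁₀(r₂/r₁), so r₂ = r₁·10^((L₁−L₂)/10).
r₂ = 11.7·10^((71.1−66.4)/10) = 11.7·10^(4.7/10) = 34.53 m.

34.5 m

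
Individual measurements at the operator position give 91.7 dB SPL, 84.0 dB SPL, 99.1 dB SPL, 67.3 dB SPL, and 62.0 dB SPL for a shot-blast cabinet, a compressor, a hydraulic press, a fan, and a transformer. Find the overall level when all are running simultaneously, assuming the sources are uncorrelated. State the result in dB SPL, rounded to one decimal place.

99.9 dB SPL

Incoherent sources combine by intensity addition: L_total = 10·log₁₀(Σ 10^(L_i/10)).
Σ 10^(L/10) = 10^(91.7/10) + 10^(84.0/10) + 10^(99.1/10) + 10^(67.3/10) + 10^(62.0/10) = 9.866e+09.
L_total = 10·log₁₀(9.866e+09) = 99.94 dB SPL.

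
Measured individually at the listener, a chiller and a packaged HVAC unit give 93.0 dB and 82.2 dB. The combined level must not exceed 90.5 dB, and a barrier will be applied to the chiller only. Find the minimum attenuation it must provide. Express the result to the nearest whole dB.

3 dB

Everything except the chiller sums to 10^(82.2/10) = 1.660e+08 in linear terms, 82.20 dB.
The limit corresponds to 10^(90.5/10) = 1.122e+09; subtracting the fixed part leaves 9.561e+08 for the chiller, i.e. 89.80 dB.
Required insertion loss = 93.0 − 89.80 = 3.20 dB.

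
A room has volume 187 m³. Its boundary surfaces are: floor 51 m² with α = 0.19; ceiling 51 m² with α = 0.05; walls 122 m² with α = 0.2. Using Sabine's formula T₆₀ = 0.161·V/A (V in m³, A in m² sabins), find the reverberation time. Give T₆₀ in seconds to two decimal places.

0.82 s

Summing Sᵢαᵢ: 51·0.19 + 51·0.05 + 122·0.2 = 36.64 m².
T₆₀ = 0.161 × 187 / 36.64 = 0.822 s.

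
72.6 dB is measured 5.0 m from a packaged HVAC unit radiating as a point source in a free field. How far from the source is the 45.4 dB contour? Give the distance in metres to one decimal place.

114.5 m

The 27.2 dB drop corresponds to a distance ratio of 10^(27.2/20) for a point source.
r₂ = 5.0·10^((72.6−45.4)/20) = 5.0·10^(27.2/20) = 114.54 m.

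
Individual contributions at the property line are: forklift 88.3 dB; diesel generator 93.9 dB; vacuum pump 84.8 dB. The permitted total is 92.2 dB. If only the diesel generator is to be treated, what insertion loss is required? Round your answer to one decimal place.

Everything except the diesel generator sums to 10^(88.3/10) + 10^(84.8/10) = 9.781e+08 in linear terms, 89.90 dB.
The limit corresponds to 10^(92.2/10) = 1.660e+09; subtracting the fixed part leaves 6.815e+08 for the diesel generator, i.e. 88.33 dB.
Required insertion loss = 93.9 − 88.33 = 5.57 dB.

5.6 dB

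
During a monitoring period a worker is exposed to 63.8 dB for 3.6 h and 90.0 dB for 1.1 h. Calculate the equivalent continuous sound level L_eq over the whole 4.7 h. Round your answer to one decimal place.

Weight each interval's intensity by its duration and average over T = 4.7 h:
Σ tᵢ·10^(Lᵢ/10) = 3.6·10^(63.8/10) + 1.1·10^(90.0/10) = 1.109e+09.
L_eq = 10·log₁₀(1.109e+09/4.7) = 83.73 dB.

83.7 dB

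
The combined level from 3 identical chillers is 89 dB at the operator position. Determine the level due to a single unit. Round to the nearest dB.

84 dB

3 equal contributions raise the level by 10·log₁₀ 3 = 4.771 dB, so each unit alone gives 89 − 4.771.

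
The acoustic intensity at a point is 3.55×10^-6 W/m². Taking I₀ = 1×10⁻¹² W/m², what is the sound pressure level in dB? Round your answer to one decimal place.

65.5 dB

Dividing by I₀ shifts the exponent by 12: I/I₀ = 3.55×10^6.
L = 10·(0.5502 + 6) = 65.50 dB.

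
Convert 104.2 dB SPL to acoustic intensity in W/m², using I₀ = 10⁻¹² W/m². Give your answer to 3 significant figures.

L = 10·log₁₀(I/I₀) ⇒ I = I₀·10^(L/10) = 10⁻¹² × 10^10.42.

0.0263 W/m²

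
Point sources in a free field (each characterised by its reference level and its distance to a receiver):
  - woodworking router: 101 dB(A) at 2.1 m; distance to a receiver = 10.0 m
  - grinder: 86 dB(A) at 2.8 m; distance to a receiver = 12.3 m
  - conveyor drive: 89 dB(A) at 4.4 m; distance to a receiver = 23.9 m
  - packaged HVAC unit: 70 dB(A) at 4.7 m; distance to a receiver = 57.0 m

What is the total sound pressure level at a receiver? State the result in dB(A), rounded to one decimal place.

87.8 dB(A)

First find each source's level at the receiver (point-source: −20·log₁₀(r/r_ref)), then combine on an intensity basis.
woodworking router: 101 − 20·log₁₀(10.0/2.1) = 101 − 13.56 = 87.44 dB(A).
grinder: 86 − 20·log₁₀(12.3/2.8) = 86 − 12.85 = 73.15 dB(A).
conveyor drive: 89 − 20·log₁₀(23.9/4.4) = 89 − 14.70 = 74.30 dB(A).
packaged HVAC unit: 70 − 20·log₁₀(57.0/4.7) = 70 − 21.68 = 48.32 dB(A).
Σ 10^(L/10) = 6.028e+08 → L_total = 10·log₁₀(6.028e+08) = 87.80 dB(A).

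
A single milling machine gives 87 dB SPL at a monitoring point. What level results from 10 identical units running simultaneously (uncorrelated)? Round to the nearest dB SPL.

97 dB SPL

N identical incoherent sources raise the level by 10·log₁₀ N.
L_total = 87 + 10·log₁₀(10) = 87 + 10.000 = 97.00 dB SPL.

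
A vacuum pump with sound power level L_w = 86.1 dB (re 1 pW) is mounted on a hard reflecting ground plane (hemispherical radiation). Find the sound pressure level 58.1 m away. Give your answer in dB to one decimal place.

42.8 dB

L_p = L_w − 10·log₁₀(2π·r²) with r = 58.1 m.
2π·r² = 2.121e+04 m², 10·log₁₀ of that is 43.265 dB.
L_p = 86.1 − 43.265 = 42.83 dB.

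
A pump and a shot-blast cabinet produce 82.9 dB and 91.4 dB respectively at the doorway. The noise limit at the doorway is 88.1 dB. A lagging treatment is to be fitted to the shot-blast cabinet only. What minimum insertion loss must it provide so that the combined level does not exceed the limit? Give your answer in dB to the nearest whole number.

Fixed contribution from the other source: Σ 10^(L/10) = 10^(82.9/10) = 1.950e+08 (82.90 dB).
The limit corresponds to 10^(88.1/10) = 6.457e+08; subtracting the fixed part leaves 4.507e+08 for the shot-blast cabinet, i.e. 86.54 dB.
Required insertion loss = 91.4 − 86.54 = 4.86 dB.

5 dB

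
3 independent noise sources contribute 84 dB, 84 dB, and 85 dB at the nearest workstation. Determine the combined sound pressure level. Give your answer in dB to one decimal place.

Incoherent sources combine by intensity addition: L_total = 10·log₁₀(Σ 10^(L_i/10)).
Σ 10^(L/10) = 10^(84/10) + 10^(84/10) + 10^(85/10) = 8.186e+08.
L_total = 10·log₁₀(8.186e+08) = 89.13 dB.

89.1 dB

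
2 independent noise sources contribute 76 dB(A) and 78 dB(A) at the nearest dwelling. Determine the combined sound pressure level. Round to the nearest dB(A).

80 dB(A)

Incoherent sources combine by intensity addition: L_total = 10·log₁₀(Σ 10^(L_i/10)).
Σ 10^(L/10) = 10^(76/10) + 10^(78/10) = 1.029e+08.
L_total = 10·log₁₀(1.029e+08) = 80.12 dB(A).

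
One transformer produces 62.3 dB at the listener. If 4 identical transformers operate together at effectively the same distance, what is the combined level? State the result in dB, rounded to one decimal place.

68.3 dB

With 4 equal, uncorrelated contributions the intensity is 4× that of one unit, giving a rise of 10·log₁₀ 4.
L_total = 62.3 + 10·log₁₀(4) = 62.3 + 6.021 = 68.32 dB.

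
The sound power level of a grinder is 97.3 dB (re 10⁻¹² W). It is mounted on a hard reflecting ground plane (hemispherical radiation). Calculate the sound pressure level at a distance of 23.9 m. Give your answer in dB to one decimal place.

L_p = L_w − 10·log₁₀(2π·r²) with r = 23.9 m.
2π·r² = 3589 m², 10·log₁₀ of that is 35.550 dB.
L_p = 97.3 − 35.550 = 61.75 dB.

61.8 dB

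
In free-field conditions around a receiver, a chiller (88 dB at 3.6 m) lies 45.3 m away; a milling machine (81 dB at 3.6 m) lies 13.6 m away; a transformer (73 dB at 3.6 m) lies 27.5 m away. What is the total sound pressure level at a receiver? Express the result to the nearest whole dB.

Apply inverse-square spreading to bring every level to the receiver, then sum 10^(L/10).
chiller: 88 − 20·log₁₀(45.3/3.6) = 88 − 22.00 = 66.00 dB.
milling machine: 81 − 20·log₁₀(13.6/3.6) = 81 − 11.54 = 69.46 dB.
transformer: 73 − 20·log₁₀(27.5/3.6) = 73 − 17.66 = 55.34 dB.
Σ 10^(L/10) = 1.315e+07 → L_total = 10·log₁₀(1.315e+07) = 71.19 dB.

71 dB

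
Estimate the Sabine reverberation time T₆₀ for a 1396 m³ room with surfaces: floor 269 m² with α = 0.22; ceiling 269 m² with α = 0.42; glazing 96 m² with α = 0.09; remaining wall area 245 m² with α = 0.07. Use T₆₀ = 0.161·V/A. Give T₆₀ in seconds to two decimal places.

Summing Sᵢαᵢ: 269·0.22 + 269·0.42 + 96·0.09 + 245·0.07 = 197.95 m².
T₆₀ = 0.161 × 1396 / 197.95 = 1.135 s.

1.14 s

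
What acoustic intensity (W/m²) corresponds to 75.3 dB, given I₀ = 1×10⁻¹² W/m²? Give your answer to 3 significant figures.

3.39e-05 W/m²

L = 10·log₁₀(I/I₀) ⇒ I = I₀·10^(L/10) = 10⁻¹² × 10^7.53.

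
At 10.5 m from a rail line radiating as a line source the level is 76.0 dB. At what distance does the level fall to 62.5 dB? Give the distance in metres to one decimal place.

235.1 m

The 13.5 dB drop corresponds to a distance ratio of 10^(13.5/10) for a line source.
r₂ = 10.5·10^((76.0−62.5)/10) = 10.5·10^(13.5/10) = 235.07 m.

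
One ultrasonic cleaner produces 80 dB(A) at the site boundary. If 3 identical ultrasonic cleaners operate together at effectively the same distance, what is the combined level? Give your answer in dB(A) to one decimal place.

84.8 dB(A)

L_total = L₁ + 10·log₁₀ N for N identical incoherent sources.
L_total = 80 + 10·log₁₀(3) = 80 + 4.771 = 84.77 dB(A).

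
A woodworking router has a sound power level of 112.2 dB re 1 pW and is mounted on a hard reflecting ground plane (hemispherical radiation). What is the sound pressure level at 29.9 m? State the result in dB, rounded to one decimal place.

74.7 dB

The power spreads over a hemisphere of area 2π·r², so L_p = L_w − 10·log₁₀(2π·r²).
2π·r² = 5617 m², 10·log₁₀ of that is 37.495 dB.
L_p = 112.2 − 37.495 = 74.70 dB.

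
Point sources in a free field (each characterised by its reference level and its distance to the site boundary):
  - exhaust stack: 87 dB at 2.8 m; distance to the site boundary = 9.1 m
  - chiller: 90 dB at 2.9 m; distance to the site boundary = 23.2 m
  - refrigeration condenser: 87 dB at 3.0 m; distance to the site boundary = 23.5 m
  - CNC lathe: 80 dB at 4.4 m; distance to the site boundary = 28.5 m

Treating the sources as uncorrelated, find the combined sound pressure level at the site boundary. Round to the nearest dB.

79 dB

Propagate each source to the receiver with L = L_ref − 20·log₁₀(r/r_ref), then add intensities.
exhaust stack: 87 − 20·log₁₀(9.1/2.8) = 87 − 10.24 = 76.76 dB.
chiller: 90 − 20·log₁₀(23.2/2.9) = 90 − 18.06 = 71.94 dB.
refrigeration condenser: 87 − 20·log₁₀(23.5/3.0) = 87 − 17.88 = 69.12 dB.
CNC lathe: 80 − 20·log₁₀(28.5/4.4) = 80 − 16.23 = 63.77 dB.
Σ 10^(L/10) = 7.363e+07 → L_total = 10·log₁₀(7.363e+07) = 78.67 dB.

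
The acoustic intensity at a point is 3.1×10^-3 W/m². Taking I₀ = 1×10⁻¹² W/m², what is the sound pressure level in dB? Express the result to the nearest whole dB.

95 dB

I/I₀ = 3.1×10^-3/10⁻¹² = 3.1×10^9, and L = 10·log₁₀(I/I₀).
L = 10·(0.4914 + 9) = 94.91 dB.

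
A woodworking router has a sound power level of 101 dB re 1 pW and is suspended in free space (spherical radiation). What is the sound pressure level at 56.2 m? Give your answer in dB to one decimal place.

55.0 dB

Free-field spherical radiation: L_p = L_w − 10·log₁₀(4π·r²), r = 56.2 m.
4π·r² = 3.969e+04 m², 10·log₁₀ of that is 45.987 dB.
L_p = 101 − 45.987 = 55.01 dB.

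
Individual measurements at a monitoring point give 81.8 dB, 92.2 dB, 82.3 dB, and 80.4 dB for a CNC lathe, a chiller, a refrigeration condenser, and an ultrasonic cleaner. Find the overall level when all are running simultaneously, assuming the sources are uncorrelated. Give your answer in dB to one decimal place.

Incoherent sources combine by intensity addition: L_total = 10·log₁₀(Σ 10^(L_i/10)).
Σ 10^(L/10) = 10^(81.8/10) + 10^(92.2/10) + 10^(82.3/10) + 10^(80.4/10) = 2.090e+09.
L_total = 10·log₁₀(2.090e+09) = 93.20 dB.

93.2 dB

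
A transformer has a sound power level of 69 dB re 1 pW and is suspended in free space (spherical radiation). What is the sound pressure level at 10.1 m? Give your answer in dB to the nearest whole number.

38 dB

The power spreads over a sphere of area 4π·r², so L_p = L_w − 10·log₁₀(4π·r²).
4π·r² = 1282 m², 10·log₁₀ of that is 31.079 dB.
L_p = 69 − 31.079 = 37.92 dB.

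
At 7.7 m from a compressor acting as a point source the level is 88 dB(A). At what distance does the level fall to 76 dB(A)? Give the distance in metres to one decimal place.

30.7 m

For a point source L₁ − L₂ = 20·log₁₀(r₂/r₁), so r₂ = r₁·10^((L₁−L₂)/20).
r₂ = 7.7·10^((88−76)/20) = 7.7·10^(12.0/20) = 30.65 m.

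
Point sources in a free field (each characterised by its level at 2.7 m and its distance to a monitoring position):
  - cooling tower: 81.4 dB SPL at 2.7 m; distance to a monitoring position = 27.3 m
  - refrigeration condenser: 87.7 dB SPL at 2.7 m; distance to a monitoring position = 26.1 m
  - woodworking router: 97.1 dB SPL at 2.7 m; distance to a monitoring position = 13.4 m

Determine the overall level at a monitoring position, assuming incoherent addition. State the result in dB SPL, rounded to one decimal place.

83.3 dB SPL

Apply inverse-square spreading to bring every level to the receiver, then sum 10^(L/10).
cooling tower: 81.4 − 20·log₁₀(27.3/2.7) = 81.4 − 20.10 = 61.30 dB SPL.
refrigeration condenser: 87.7 − 20·log₁₀(26.1/2.7) = 87.7 − 19.71 = 67.99 dB SPL.
woodworking router: 97.1 − 20·log₁₀(13.4/2.7) = 97.1 − 13.91 = 83.19 dB SPL.
Σ 10^(L/10) = 2.159e+08 → L_total = 10·log₁₀(2.159e+08) = 83.34 dB SPL.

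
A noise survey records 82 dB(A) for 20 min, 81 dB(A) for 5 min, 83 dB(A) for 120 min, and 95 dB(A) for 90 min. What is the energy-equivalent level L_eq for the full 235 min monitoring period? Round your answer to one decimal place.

91.2 dB(A)

L_eq = 10·log₁₀[(1/T)·Σ tᵢ·10^(Lᵢ/10)] with T = 235 min.
Σ tᵢ·10^(Lᵢ/10) = 20·10^(82/10) + 5·10^(81/10) + 120·10^(83/10) + 90·10^(95/10) = 3.123e+11.
L_eq = 10·log₁₀(3.123e+11/235) = 91.24 dB(A).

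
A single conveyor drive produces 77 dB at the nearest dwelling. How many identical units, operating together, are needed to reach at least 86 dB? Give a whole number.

Need L₁ + 10·log₁₀ N ≥ 86, i.e. log₁₀ N ≥ 0.90.
N ≥ 10^(9.0/10) = 7.943, so N = 8.

8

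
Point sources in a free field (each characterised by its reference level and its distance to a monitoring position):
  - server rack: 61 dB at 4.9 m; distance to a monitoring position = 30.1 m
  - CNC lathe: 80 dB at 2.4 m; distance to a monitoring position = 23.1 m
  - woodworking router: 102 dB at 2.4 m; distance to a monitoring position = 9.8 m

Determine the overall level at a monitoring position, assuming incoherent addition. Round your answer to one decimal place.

Propagate each source to the receiver with L = L_ref − 20·log₁₀(r/r_ref), then add intensities.
server rack: 61 − 20·log₁₀(30.1/4.9) = 61 − 15.77 = 45.23 dB.
CNC lathe: 80 − 20·log₁₀(23.1/2.4) = 80 − 19.67 = 60.33 dB.
woodworking router: 102 − 20·log₁₀(9.8/2.4) = 102 − 12.22 = 89.78 dB.
Σ 10^(L/10) = 9.517e+08 → L_total = 10·log₁₀(9.517e+08) = 89.78 dB.

89.8 dB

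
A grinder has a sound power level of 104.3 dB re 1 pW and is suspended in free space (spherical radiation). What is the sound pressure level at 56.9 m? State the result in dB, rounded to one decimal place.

58.2 dB

The power spreads over a sphere of area 4π·r², so L_p = L_w − 10·log₁₀(4π·r²).
4π·r² = 4.069e+04 m², 10·log₁₀ of that is 46.094 dB.
L_p = 104.3 − 46.094 = 58.21 dB.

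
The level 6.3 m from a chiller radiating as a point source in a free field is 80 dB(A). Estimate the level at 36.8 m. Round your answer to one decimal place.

Point-source attenuation: ΔL = 20·log₁₀(r₂/r₁) = 20·log₁₀(36.8/6.3) = 15.330 dB.
L₂ = 80 − 20·log₁₀(36.8/6.3) = 80 − 15.330 = 64.67 dB(A).

64.7 dB(A)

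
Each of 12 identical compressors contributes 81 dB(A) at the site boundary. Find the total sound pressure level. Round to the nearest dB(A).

N identical incoherent sources raise the level by 10·log₁₀ N.
L_total = 81 + 10·log₁₀(12) = 81 + 10.792 = 91.79 dB(A).

92 dB(A)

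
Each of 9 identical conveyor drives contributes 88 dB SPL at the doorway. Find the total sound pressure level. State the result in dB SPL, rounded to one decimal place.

97.5 dB SPL

With 9 equal, uncorrelated contributions the intensity is 9× that of one unit, giving a rise of 10·log₁₀ 9.
L_total = 88 + 10·log₁₀(9) = 88 + 9.542 = 97.54 dB SPL.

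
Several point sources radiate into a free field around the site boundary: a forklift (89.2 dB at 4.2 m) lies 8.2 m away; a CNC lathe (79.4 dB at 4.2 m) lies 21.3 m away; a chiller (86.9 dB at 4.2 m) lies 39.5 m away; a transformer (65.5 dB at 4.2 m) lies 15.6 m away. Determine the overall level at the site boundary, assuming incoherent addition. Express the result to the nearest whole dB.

84 dB

First find each source's level at the receiver (point-source: −20·log₁₀(r/r_ref)), then combine on an intensity basis.
forklift: 89.2 − 20·log₁₀(8.2/4.2) = 89.2 − 5.81 = 83.39 dB.
CNC lathe: 79.4 − 20·log₁₀(21.3/4.2) = 79.4 − 14.10 = 65.30 dB.
chiller: 86.9 − 20·log₁₀(39.5/4.2) = 86.9 − 19.47 = 67.43 dB.
transformer: 65.5 − 20·log₁₀(15.6/4.2) = 65.5 − 11.40 = 54.10 dB.
Σ 10^(L/10) = 2.274e+08 → L_total = 10·log₁₀(2.274e+08) = 83.57 dB.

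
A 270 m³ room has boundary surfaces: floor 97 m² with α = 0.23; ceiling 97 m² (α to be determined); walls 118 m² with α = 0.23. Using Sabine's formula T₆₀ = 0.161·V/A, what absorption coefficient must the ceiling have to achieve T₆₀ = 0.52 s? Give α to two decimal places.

Required total absorption A = 0.161·270/0.52 = 83.60 m².
Absorption from the other surfaces = 97·0.23 + 118·0.23 = 49.45 m², so the ceiling must supply 34.15 m² over 97 m².
α = 34.15/97 = 0.352.

0.35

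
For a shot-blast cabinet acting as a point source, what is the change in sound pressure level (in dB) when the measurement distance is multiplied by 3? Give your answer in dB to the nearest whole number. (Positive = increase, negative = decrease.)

A point source loses 6 dB per doubling of distance; generally ΔL = −20·log₁₀(r₂/r₁).
ΔL = −20·log₁₀(3) = -9.54 dB.

-10 dB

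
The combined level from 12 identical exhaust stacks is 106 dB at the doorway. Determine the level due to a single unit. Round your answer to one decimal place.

For N identical incoherent sources L_total = L₁ + 10·log₁₀ N, so L₁ = 106 − 10·log₁₀(12) = 106 − 10.792.

95.2 dB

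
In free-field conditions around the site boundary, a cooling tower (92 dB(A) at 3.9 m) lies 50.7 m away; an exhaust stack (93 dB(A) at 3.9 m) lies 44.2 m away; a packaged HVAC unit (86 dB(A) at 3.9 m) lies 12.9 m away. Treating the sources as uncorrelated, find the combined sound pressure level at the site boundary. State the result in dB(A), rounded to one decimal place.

First find each source's level at the receiver (point-source: −20·log₁₀(r/r_ref)), then combine on an intensity basis.
cooling tower: 92 − 20·log₁₀(50.7/3.9) = 92 − 22.28 = 69.72 dB(A).
exhaust stack: 93 − 20·log₁₀(44.2/3.9) = 93 − 21.09 = 71.91 dB(A).
packaged HVAC unit: 86 − 20·log₁₀(12.9/3.9) = 86 − 10.39 = 75.61 dB(A).
Σ 10^(L/10) = 6.130e+07 → L_total = 10·log₁₀(6.130e+07) = 77.87 dB(A).

77.9 dB(A)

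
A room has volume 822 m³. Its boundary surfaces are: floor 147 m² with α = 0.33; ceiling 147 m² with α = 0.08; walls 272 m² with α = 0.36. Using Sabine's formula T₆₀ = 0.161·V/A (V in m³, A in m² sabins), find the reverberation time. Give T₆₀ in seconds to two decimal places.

Total absorption A = 147·0.33 + 147·0.08 + 272·0.36 = 158.19 m² sabins.
T₆₀ = 0.161·V/A = 0.161·822/158.19 = 0.837 s.

0.84 s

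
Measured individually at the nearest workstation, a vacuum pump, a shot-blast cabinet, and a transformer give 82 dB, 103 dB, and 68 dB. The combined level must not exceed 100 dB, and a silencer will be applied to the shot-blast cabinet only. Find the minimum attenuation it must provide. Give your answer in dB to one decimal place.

3.1 dB

The untreated sources together contribute 10^(82/10) + 10^(68/10) = 1.648e+08, i.e. 82.17 dB.
To meet 100 dB overall, the treated shot-blast cabinet may contribute at most 10^(100/10) − 1.648e+08 = 9.835e+09, i.e. 99.93 dB.
So the shot-blast cabinet must be reduced from 103 to 99.93 dB: IL = 3.07 dB.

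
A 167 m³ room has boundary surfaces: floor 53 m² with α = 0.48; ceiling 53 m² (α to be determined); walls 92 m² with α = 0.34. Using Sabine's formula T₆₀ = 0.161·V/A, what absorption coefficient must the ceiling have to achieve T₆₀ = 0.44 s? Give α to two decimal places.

A = 0.161·V/T₆₀ = 0.161·167/0.44 = 61.11 m² sabins.
Absorption from the other surfaces = 53·0.48 + 92·0.34 = 56.72 m², so the ceiling must supply 4.39 m² over 53 m².
α = 4.39/53 = 0.083.

0.08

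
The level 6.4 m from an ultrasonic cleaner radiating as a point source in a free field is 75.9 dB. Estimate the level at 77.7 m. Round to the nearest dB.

54 dB

Spherical spreading from a point source gives a 20·log₁₀(r₂/r₁) drop.
L₂ = 75.9 − 20·log₁₀(77.7/6.4) = 75.9 − 21.685 = 54.22 dB.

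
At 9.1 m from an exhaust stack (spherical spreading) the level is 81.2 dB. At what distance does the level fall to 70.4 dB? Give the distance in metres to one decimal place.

For a point source L₁ − L₂ = 20·log₁₀(r₂/r₁), so r₂ = r₁·10^((L₁−L₂)/20).
r₂ = 9.1·10^((81.2−70.4)/20) = 9.1·10^(10.8/20) = 31.55 m.

31.6 m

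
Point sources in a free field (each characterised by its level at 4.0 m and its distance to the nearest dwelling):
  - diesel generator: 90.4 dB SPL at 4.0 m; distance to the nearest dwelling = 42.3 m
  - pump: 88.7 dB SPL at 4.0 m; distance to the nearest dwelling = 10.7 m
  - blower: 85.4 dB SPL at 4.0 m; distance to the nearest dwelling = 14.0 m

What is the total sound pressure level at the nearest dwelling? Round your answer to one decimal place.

First find each source's level at the receiver (point-source: −20·log₁₀(r/r_ref)), then combine on an intensity basis.
diesel generator: 90.4 − 20·log₁₀(42.3/4.0) = 90.4 − 20.49 = 69.91 dB SPL.
pump: 88.7 − 20·log₁₀(10.7/4.0) = 88.7 − 8.55 = 80.15 dB SPL.
blower: 85.4 − 20·log₁₀(14.0/4.0) = 85.4 − 10.88 = 74.52 dB SPL.
Σ 10^(L/10) = 1.417e+08 → L_total = 10·log₁₀(1.417e+08) = 81.51 dB SPL.

81.5 dB SPL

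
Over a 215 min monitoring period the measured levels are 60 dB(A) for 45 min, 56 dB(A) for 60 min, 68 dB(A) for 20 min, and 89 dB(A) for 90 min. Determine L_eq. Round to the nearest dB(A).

L_eq = 10·log₁₀[(1/T)·Σ tᵢ·10^(Lᵢ/10)] with T = 215 min.
Σ tᵢ·10^(Lᵢ/10) = 45·10^(60/10) + 60·10^(56/10) + 20·10^(68/10) + 90·10^(89/10) = 7.168e+10.
L_eq = 10·log₁₀(7.168e+10/215) = 85.23 dB(A).

85 dB(A)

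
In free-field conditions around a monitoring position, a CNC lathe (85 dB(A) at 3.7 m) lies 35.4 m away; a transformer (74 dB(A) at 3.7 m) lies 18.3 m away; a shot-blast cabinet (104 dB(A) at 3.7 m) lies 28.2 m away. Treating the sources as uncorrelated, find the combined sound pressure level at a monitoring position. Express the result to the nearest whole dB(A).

86 dB(A)

First find each source's level at the receiver (point-source: −20·log₁₀(r/r_ref)), then combine on an intensity basis.
CNC lathe: 85 − 20·log₁₀(35.4/3.7) = 85 − 19.62 = 65.38 dB(A).
transformer: 74 − 20·log₁₀(18.3/3.7) = 74 − 13.88 = 60.12 dB(A).
shot-blast cabinet: 104 − 20·log₁₀(28.2/3.7) = 104 − 17.64 = 86.36 dB(A).
Σ 10^(L/10) = 4.369e+08 → L_total = 10·log₁₀(4.369e+08) = 86.40 dB(A).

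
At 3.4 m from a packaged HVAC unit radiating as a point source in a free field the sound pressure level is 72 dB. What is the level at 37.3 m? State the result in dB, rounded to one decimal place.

51.2 dB

Point-source attenuation: ΔL = 20·log₁₀(r₂/r₁) = 20·log₁₀(37.3/3.4) = 20.805 dB.
L₂ = 72 − 20·log₁₀(37.3/3.4) = 72 − 20.805 = 51.20 dB.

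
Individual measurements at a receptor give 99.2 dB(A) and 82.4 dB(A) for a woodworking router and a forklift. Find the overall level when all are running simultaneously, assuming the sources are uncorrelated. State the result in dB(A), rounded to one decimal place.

Incoherent sources combine by intensity addition: L_total = 10·log₁₀(Σ 10^(L_i/10)).
Σ 10^(L/10) = 10^(99.2/10) + 10^(82.4/10) = 8.491e+09.
L_total = 10·log₁₀(8.491e+09) = 99.29 dB(A).

99.3 dB(A)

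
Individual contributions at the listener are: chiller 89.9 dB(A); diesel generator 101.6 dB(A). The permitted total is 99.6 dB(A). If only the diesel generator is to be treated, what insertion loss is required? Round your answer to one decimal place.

The untreated sources together contribute 10^(89.9/10) = 9.772e+08, i.e. 89.90 dB(A).
To meet 99.6 dB(A) overall, the treated diesel generator may contribute at most 10^(99.6/10) − 9.772e+08 = 8.143e+09, i.e. 99.11 dB(A).
So the diesel generator must be reduced from 101.6 to 99.11 dB(A): IL = 2.49 dB.

2.5 dB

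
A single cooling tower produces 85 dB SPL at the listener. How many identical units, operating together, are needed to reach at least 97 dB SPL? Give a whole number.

16

N identical sources give L₁ + 10·log₁₀ N, so require 10·log₁₀ N ≥ 97 − 85 = 12.0 dB.
N ≥ 10^(12.0/10) = 15.849, so N = 16.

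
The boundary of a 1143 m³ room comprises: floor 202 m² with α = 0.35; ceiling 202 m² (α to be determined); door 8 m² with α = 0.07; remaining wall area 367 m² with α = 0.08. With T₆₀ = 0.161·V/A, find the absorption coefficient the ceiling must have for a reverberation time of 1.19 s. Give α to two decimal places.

0.27

From T₆₀ = 0.161·V/A, the target T₆₀ = 1.19 s needs A = 0.161·1143/1.19 = 154.64 m².
Absorption from the other surfaces = 202·0.35 + 8·0.07 + 367·0.08 = 100.62 m², so the ceiling must supply 54.02 m² over 202 m².
α = 54.02/202 = 0.267.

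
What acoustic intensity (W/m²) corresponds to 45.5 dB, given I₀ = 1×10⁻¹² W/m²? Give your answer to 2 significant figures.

L = 10·log₁₀(I/I₀) ⇒ I = I₀·10^(L/10) = 10⁻¹² × 10^4.55.

3.5e-08 W/m²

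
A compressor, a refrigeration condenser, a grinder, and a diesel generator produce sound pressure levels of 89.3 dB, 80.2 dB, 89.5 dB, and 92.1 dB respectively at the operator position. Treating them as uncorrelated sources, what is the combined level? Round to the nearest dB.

For uncorrelated sources the intensities add, so convert each level to linear form, sum, and take 10·log₁₀ of the total.
Σ 10^(L/10) = 10^(89.3/10) + 10^(80.2/10) + 10^(89.5/10) + 10^(92.1/10) = 3.469e+09.
L_total = 10·log₁₀(3.469e+09) = 95.40 dB.

95 dB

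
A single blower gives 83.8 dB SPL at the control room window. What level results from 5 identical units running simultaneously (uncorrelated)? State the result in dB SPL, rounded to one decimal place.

90.8 dB SPL

N identical incoherent sources raise the level by 10·log₁₀ N.
L_total = 83.8 + 10·log₁₀(5) = 83.8 + 6.990 = 90.79 dB SPL.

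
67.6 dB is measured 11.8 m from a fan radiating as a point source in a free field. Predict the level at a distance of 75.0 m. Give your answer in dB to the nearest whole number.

Point-source attenuation: ΔL = 20·log₁₀(r₂/r₁) = 20·log₁₀(75.0/11.8) = 16.064 dB.
L₂ = 67.6 − 20·log₁₀(75.0/11.8) = 67.6 − 16.064 = 51.54 dB.

52 dB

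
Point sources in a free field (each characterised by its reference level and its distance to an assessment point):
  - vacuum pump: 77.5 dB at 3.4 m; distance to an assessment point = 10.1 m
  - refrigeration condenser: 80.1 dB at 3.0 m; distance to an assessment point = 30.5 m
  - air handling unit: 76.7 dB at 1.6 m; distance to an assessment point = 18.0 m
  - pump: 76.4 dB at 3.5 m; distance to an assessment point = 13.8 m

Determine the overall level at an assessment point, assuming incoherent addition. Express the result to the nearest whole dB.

70 dB

Propagate each source to the receiver with L = L_ref − 20·log₁₀(r/r_ref), then add intensities.
vacuum pump: 77.5 − 20·log₁₀(10.1/3.4) = 77.5 − 9.46 = 68.04 dB.
refrigeration condenser: 80.1 − 20·log₁₀(30.5/3.0) = 80.1 − 20.14 = 59.96 dB.
air handling unit: 76.7 − 20·log₁₀(18.0/1.6) = 76.7 − 21.02 = 55.68 dB.
pump: 76.4 − 20·log₁₀(13.8/3.5) = 76.4 − 11.92 = 64.48 dB.
Σ 10^(L/10) = 1.054e+07 → L_total = 10·log₁₀(1.054e+07) = 70.23 dB.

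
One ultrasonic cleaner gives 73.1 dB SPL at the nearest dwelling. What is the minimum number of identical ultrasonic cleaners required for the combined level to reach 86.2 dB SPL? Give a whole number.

N identical sources give L₁ + 10·log₁₀ N, so require 10·log₁₀ N ≥ 86.2 − 73.1 = 13.1 dB.
N ≥ 10^(13.1/10) = 20.417, so N = 21.

21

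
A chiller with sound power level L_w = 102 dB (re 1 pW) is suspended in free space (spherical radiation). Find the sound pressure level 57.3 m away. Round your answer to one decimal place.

L_p = L_w − 10·log₁₀(4π·r²) with r = 57.3 m.
4π·r² = 4.126e+04 m², 10·log₁₀ of that is 46.155 dB.
L_p = 102 − 46.155 = 55.84 dB.

55.8 dB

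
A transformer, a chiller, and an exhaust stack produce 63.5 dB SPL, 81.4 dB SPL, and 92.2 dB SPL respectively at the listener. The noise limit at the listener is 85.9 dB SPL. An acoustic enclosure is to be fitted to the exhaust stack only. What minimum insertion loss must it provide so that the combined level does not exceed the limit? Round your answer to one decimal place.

8.2 dB

The untreated sources together contribute 10^(63.5/10) + 10^(81.4/10) = 1.403e+08, i.e. 81.47 dB SPL.
The limit corresponds to 10^(85.9/10) = 3.890e+08; subtracting the fixed part leaves 2.488e+08 for the exhaust stack, i.e. 83.96 dB SPL.
So the exhaust stack must be reduced from 92.2 to 83.96 dB SPL: IL = 8.24 dB.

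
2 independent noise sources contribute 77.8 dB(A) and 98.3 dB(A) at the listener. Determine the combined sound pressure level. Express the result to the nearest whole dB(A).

For uncorrelated sources the intensities add, so convert each level to linear form, sum, and take 10·log₁₀ of the total.
Σ 10^(L/10) = 10^(77.8/10) + 10^(98.3/10) = 6.821e+09.
L_total = 10·log₁₀(6.821e+09) = 98.34 dB(A).

98 dB(A)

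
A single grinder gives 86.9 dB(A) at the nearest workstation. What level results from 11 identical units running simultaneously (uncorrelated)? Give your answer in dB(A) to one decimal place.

97.3 dB(A)

With 11 equal, uncorrelated contributions the intensity is 11× that of one unit, giving a rise of 10·log₁₀ 11.
L_total = 86.9 + 10·log₁₀(11) = 86.9 + 10.414 = 97.31 dB(A).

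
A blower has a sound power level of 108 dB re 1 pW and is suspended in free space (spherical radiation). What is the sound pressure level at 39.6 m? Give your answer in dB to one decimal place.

65.1 dB

Free-field spherical radiation: L_p = L_w − 10·log₁₀(4π·r²), r = 39.6 m.
4π·r² = 1.971e+04 m², 10·log₁₀ of that is 42.946 dB.
L_p = 108 − 42.946 = 65.05 dB.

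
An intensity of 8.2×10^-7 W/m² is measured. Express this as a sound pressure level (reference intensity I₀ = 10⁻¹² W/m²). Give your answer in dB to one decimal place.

L = 10·log₁₀(I/I₀) = 10·log₁₀(8.2×10^-7/10⁻¹²) = 10·log₁₀(8.2×10^5).
L = 10·(0.9138 + 5) = 59.14 dB.

59.1 dB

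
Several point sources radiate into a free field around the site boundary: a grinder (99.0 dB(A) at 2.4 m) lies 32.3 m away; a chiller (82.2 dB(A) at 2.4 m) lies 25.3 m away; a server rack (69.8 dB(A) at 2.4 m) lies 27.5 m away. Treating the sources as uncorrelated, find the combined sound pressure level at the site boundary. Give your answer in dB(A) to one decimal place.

76.6 dB(A)

First find each source's level at the receiver (point-source: −20·log₁₀(r/r_ref)), then combine on an intensity basis.
grinder: 99.0 − 20·log₁₀(32.3/2.4) = 99.0 − 22.58 = 76.42 dB(A).
chiller: 82.2 − 20·log₁₀(25.3/2.4) = 82.2 − 20.46 = 61.74 dB(A).
server rack: 69.8 − 20·log₁₀(27.5/2.4) = 69.8 − 21.18 = 48.62 dB(A).
Σ 10^(L/10) = 4.542e+07 → L_total = 10·log₁₀(4.542e+07) = 76.57 dB(A).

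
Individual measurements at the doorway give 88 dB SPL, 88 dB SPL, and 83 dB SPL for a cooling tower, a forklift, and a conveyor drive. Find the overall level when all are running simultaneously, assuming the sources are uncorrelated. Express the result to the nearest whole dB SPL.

92 dB SPL

Incoherent sources combine by intensity addition: L_total = 10·log₁₀(Σ 10^(L_i/10)).
Σ 10^(L/10) = 10^(88/10) + 10^(88/10) + 10^(83/10) = 1.461e+09.
L_total = 10·log₁₀(1.461e+09) = 91.65 dB SPL.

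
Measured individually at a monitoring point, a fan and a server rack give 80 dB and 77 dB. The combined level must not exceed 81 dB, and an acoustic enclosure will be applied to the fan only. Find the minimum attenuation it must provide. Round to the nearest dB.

1 dB

Everything except the fan sums to 10^(77/10) = 5.012e+07 in linear terms, 77.00 dB.
To meet 81 dB overall, the treated fan may contribute at most 10^(81/10) − 5.012e+07 = 7.577e+07, i.e. 78.80 dB.
So the fan must be reduced from 80 to 78.80 dB: IL = 1.20 dB.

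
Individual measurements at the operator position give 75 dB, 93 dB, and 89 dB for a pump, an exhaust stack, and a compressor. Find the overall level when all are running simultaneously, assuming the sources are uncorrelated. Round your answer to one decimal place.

94.5 dB

For uncorrelated sources the intensities add, so convert each level to linear form, sum, and take 10·log₁₀ of the total.
Σ 10^(L/10) = 10^(75/10) + 10^(93/10) + 10^(89/10) = 2.821e+09.
L_total = 10·log₁₀(2.821e+09) = 94.50 dB.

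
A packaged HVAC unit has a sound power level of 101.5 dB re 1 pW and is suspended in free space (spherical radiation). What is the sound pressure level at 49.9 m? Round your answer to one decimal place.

Free-field spherical radiation: L_p = L_w − 10·log₁₀(4π·r²), r = 49.9 m.
4π·r² = 3.129e+04 m², 10·log₁₀ of that is 44.954 dB.
L_p = 101.5 − 44.954 = 56.55 dB.

56.5 dB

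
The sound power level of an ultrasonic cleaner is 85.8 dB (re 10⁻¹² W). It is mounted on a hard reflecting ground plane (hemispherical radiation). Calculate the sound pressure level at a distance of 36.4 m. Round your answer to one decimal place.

46.6 dB

L_p = L_w − 10·log₁₀(2π·r²) with r = 36.4 m.
2π·r² = 8325 m², 10·log₁₀ of that is 39.204 dB.
L_p = 85.8 − 39.204 = 46.60 dB.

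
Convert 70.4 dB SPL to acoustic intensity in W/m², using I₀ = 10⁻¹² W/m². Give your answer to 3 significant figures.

I/I₀ = 10^(70.4/10) = 1.096e+07, so I = 1.096e+07 × 10⁻¹² W/m².

1.10e-05 W/m²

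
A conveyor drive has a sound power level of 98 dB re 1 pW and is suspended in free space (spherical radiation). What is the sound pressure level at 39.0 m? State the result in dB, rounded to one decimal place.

The power spreads over a sphere of area 4π·r², so L_p = L_w − 10·log₁₀(4π·r²).
4π·r² = 1.911e+04 m², 10·log₁₀ of that is 42.813 dB.
L_p = 98 − 42.813 = 55.19 dB.

55.2 dB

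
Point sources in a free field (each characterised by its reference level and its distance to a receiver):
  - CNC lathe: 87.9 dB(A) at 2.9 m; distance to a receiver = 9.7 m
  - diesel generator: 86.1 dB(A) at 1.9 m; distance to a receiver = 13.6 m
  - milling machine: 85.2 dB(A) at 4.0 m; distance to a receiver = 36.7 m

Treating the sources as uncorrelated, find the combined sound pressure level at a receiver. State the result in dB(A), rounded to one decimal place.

78.3 dB(A)

First find each source's level at the receiver (point-source: −20·log₁₀(r/r_ref)), then combine on an intensity basis.
CNC lathe: 87.9 − 20·log₁₀(9.7/2.9) = 87.9 − 10.49 = 77.41 dB(A).
diesel generator: 86.1 − 20·log₁₀(13.6/1.9) = 86.1 − 17.10 = 69.00 dB(A).
milling machine: 85.2 − 20·log₁₀(36.7/4.0) = 85.2 − 19.25 = 65.95 dB(A).
Σ 10^(L/10) = 6.700e+07 → L_total = 10·log₁₀(6.700e+07) = 78.26 dB(A).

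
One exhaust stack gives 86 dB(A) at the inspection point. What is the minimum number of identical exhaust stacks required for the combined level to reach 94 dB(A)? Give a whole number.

7

N identical sources give L₁ + 10·log₁₀ N, so require 10·log₁₀ N ≥ 94 − 86 = 8.0 dB.
N ≥ 10^(8.0/10) = 6.310, so N = 7.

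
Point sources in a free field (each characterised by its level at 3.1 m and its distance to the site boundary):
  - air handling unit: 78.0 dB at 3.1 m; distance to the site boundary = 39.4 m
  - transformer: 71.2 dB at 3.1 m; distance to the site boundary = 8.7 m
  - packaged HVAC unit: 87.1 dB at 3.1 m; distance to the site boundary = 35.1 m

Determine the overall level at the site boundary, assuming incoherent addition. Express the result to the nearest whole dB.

Apply inverse-square spreading to bring every level to the receiver, then sum 10^(L/10).
air handling unit: 78.0 − 20·log₁₀(39.4/3.1) = 78.0 − 22.08 = 55.92 dB.
transformer: 71.2 − 20·log₁₀(8.7/3.1) = 71.2 − 8.96 = 62.24 dB.
packaged HVAC unit: 87.1 − 20·log₁₀(35.1/3.1) = 87.1 − 21.08 = 66.02 dB.
Σ 10^(L/10) = 6.065e+06 → L_total = 10·log₁₀(6.065e+06) = 67.83 dB.

68 dB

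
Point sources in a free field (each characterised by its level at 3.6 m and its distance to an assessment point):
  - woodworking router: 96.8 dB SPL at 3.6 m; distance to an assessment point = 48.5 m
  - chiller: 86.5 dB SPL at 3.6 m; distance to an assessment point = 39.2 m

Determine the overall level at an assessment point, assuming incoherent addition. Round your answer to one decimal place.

Propagate each source to the receiver with L = L_ref − 20·log₁₀(r/r_ref), then add intensities.
woodworking router: 96.8 − 20·log₁₀(48.5/3.6) = 96.8 − 22.59 = 74.21 dB SPL.
chiller: 86.5 − 20·log₁₀(39.2/3.6) = 86.5 − 20.74 = 65.76 dB SPL.
Σ 10^(L/10) = 3.014e+07 → L_total = 10·log₁₀(3.014e+07) = 74.79 dB SPL.

74.8 dB SPL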